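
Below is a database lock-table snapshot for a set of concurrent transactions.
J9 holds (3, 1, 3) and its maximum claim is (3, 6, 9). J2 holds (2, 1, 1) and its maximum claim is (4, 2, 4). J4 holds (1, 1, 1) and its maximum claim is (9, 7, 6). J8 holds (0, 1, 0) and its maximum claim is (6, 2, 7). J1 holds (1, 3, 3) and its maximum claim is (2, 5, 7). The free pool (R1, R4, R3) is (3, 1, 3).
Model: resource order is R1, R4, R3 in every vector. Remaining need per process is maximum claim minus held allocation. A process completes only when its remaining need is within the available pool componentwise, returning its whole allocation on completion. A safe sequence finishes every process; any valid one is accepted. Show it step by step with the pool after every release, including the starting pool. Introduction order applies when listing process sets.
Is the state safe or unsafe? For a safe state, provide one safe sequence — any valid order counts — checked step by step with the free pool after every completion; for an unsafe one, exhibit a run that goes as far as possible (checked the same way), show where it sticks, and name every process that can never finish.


SAFE. One safe sequence: J2, J1, J9, J4, J8.
Key observation: J2 marks the first exact bind of the order: its need (2, 1, 3) fits the free (3, 1, 3) with zero slack on a requested resource.
Walking it through:
  pool = (3, 1, 3)
  J2: need (2, 1, 3) fits (3, 1, 3); releases (2, 1, 1), pool now (5, 2, 4)
  J1: need (1, 2, 4) fits (5, 2, 4); releases (1, 3, 3), pool now (6, 5, 7)
  J9: need (0, 5, 6) fits (6, 5, 7); releases (3, 1, 3), pool now (9, 6, 10)
  J4: need (8, 6, 5) fits (9, 6, 10); releases (1, 1, 1), pool now (10, 7, 11)
  J8: need (6, 1, 7) fits (10, 7, 11); releases (0, 1, 0), pool now (10, 8, 11)


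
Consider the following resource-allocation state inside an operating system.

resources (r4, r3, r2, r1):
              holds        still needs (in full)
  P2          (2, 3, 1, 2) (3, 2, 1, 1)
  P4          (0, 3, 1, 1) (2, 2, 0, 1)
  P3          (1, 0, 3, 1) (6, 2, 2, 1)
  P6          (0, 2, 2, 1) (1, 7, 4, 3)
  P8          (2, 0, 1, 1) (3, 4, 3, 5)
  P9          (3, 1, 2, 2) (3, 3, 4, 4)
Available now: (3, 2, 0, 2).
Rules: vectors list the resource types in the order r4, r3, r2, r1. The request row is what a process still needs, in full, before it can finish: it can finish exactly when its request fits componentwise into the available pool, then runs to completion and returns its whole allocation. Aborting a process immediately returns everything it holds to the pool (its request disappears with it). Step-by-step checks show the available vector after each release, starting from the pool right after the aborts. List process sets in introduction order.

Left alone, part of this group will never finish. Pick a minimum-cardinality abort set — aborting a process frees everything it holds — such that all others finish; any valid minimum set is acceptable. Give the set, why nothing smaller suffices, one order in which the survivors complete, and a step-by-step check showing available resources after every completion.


Minimum abort set: P6.
Key observation: P8 could never have finished before the abort; with (0, 2, 2, 1) returned by P6, it fits at step 3.
No smaller set exists: with zero aborts the deadlock remains.
The survivors complete as P4, P2, P8, P9, P3. Walking it through (starting from the post-abort pool):
  pool = (3, 4, 2, 3)
  run P4 (needs (2, 2, 0, 1), free (3, 4, 2, 3)); after release of (0, 3, 1, 1) the pool is (3, 7, 3, 4)
  run P2 (needs (3, 2, 1, 1), free (3, 7, 3, 4)); after release of (2, 3, 1, 2) the pool is (5, 10, 4, 6)
  run P8 (needs (3, 4, 3, 5), free (5, 10, 4, 6)); after release of (2, 0, 1, 1) the pool is (7, 10, 5, 7)
  run P9 (needs (3, 3, 4, 4), free (7, 10, 5, 7)); after release of (3, 1, 2, 2) the pool is (10, 11, 7, 9)
  run P3 (needs (6, 2, 2, 1), free (10, 11, 7, 9)); after release of (1, 0, 3, 1) the pool is (11, 11, 10, 10)


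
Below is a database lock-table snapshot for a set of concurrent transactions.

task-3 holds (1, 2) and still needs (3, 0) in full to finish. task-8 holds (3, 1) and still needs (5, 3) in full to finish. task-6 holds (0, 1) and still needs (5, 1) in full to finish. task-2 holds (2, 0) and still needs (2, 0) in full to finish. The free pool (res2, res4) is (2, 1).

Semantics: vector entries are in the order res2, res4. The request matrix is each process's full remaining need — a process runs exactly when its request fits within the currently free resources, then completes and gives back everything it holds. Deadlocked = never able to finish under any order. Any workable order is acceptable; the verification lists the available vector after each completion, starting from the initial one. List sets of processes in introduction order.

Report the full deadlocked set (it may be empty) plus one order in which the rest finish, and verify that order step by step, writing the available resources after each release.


Nothing here is deadlocked.
Key observation: there is always a runnable process — task-2 first — so the state unwinds completely.
The rest can finish in the order task-2, task-3, task-6, task-8. Walking it through:
  pool = (2, 1)
  task-2: need (2, 0) fits (2, 1); releases (2, 0), pool now (4, 1)
  task-3: need (3, 0) fits (4, 1); releases (1, 2), pool now (5, 3)
  task-6: need (5, 1) fits (5, 3); releases (0, 1), pool now (5, 4)
  task-8: need (5, 3) fits (5, 4); releases (3, 1), pool now (8, 5)


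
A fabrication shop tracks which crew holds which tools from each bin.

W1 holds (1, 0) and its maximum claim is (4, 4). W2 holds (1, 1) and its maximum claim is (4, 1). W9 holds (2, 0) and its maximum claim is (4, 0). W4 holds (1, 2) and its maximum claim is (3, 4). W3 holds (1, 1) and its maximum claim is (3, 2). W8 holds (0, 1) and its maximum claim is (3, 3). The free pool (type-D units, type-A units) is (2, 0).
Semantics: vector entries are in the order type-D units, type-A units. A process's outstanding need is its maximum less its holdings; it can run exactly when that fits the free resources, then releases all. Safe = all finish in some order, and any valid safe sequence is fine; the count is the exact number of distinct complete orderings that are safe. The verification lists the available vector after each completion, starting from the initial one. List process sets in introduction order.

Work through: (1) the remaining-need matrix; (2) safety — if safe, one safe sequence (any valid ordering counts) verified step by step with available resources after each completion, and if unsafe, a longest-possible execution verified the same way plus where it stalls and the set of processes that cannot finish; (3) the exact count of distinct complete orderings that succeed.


(1) Need matrix, components ordered type-D units, type-A units:
  W1: (3, 4)
  W2: (3, 0)
  W9: (2, 0)
  W4: (2, 2)
  W3: (2, 1)
  W8: (3, 2)
(2) SAFE — a valid safe sequence is W9, W2, W3, W4, W8, W1.
Key observation: W9 marks the first exact bind of the order: its need (2, 0) fits the free (2, 0) with zero slack on a requested resource.
Verifying each step:
  pool = (2, 0)
  W9 needs (2, 0) <= (2, 0) -> finishes; pool += (2, 0) = (4, 0)
  W2 needs (3, 0) <= (4, 0) -> finishes; pool += (1, 1) = (5, 1)
  W3 needs (2, 1) <= (5, 1) -> finishes; pool += (1, 1) = (6, 2)
  W4 needs (2, 2) <= (6, 2) -> finishes; pool += (1, 2) = (7, 4)
  W8 needs (3, 2) <= (7, 4) -> finishes; pool += (0, 1) = (7, 5)
  W1 needs (3, 4) <= (7, 5) -> finishes; pool += (1, 0) = (8, 5)
(3) Precisely 3 of the possible complete orderings are safe sequences.


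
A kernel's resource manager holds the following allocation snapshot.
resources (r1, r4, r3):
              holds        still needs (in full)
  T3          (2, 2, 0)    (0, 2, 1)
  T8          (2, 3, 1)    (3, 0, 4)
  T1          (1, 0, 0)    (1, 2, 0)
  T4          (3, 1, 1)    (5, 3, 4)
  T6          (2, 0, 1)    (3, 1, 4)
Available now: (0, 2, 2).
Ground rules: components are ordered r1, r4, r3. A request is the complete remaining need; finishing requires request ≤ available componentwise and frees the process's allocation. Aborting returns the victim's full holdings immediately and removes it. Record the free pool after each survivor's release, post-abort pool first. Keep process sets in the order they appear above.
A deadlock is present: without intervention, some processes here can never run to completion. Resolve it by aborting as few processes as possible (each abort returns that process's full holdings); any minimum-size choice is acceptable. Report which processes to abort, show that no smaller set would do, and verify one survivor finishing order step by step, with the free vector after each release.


The answer: abort T4 and T6.
Key observation: T8 could never have finished before the abort; with (5, 1, 2) returned by T4 and T6, it fits at step 1.
No one abort is enough; case by case: T3 alone leaves T8 blocked (short on r3); T8 alone leaves T4 blocked (short on r3); T1 alone leaves T8 blocked (short on r3); T4 alone leaves T8 blocked (short on r3); T6 alone leaves T8 blocked (short on r3).
The survivors complete as T8, T1, T3. Walking it through (starting from the post-abort pool):
  pool = (5, 3, 4)
  T8: need (3, 0, 4) fits (5, 3, 4); releases (2, 3, 1), pool now (7, 6, 5)
  T1: need (1, 2, 0) fits (7, 6, 5); releases (1, 0, 0), pool now (8, 6, 5)
  T3: need (0, 2, 1) fits (8, 6, 5); releases (2, 2, 0), pool now (10, 8, 5)


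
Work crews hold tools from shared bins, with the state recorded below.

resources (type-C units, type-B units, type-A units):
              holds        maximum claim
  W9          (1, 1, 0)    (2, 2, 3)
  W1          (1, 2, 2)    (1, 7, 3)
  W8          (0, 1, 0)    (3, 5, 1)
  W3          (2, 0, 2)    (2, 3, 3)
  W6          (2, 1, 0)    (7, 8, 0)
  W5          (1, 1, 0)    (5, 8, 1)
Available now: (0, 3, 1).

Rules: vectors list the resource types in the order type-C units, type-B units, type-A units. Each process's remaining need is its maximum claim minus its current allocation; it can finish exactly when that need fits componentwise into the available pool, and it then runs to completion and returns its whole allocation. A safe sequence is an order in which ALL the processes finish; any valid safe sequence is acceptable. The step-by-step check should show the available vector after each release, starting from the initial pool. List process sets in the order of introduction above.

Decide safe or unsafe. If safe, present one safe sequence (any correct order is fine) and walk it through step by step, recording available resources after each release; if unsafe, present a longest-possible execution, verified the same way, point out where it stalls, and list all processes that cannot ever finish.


SAFE, for example via the order W3, W9, W8, W1, W5, W6.
Key observation: at W3 the run first touches a limit — (0, 3, 1) against (0, 3, 1), exact on a resource it actually requests.
Check, step by step:
  pool = (0, 3, 1)
  W3 needs (0, 3, 1) <= (0, 3, 1) -> finishes; pool += (2, 0, 2) = (2, 3, 3)
  W9 needs (1, 1, 3) <= (2, 3, 3) -> finishes; pool += (1, 1, 0) = (3, 4, 3)
  W8 needs (3, 4, 1) <= (3, 4, 3) -> finishes; pool += (0, 1, 0) = (3, 5, 3)
  W1 needs (0, 5, 1) <= (3, 5, 3) -> finishes; pool += (1, 2, 2) = (4, 7, 5)
  W5 needs (4, 7, 1) <= (4, 7, 5) -> finishes; pool += (1, 1, 0) = (5, 8, 5)
  W6 needs (5, 7, 0) <= (5, 8, 5) -> finishes; pool += (2, 1, 0) = (7, 9, 5)


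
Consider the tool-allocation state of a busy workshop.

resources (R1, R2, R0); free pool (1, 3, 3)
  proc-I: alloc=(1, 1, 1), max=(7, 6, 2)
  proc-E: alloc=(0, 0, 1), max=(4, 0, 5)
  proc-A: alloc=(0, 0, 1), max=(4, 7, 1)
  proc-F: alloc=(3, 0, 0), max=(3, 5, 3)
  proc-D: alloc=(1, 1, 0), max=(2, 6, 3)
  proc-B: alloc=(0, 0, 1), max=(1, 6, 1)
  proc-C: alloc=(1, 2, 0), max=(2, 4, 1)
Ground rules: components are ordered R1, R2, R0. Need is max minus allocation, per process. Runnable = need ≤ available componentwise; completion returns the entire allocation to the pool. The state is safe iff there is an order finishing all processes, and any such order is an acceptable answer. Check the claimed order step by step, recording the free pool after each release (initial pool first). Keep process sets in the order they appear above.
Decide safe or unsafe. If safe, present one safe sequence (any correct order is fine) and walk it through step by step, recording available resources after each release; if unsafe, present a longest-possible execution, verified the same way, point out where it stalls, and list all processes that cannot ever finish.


SAFE — a valid safe sequence is proc-C, proc-D, proc-F, proc-I, proc-B, proc-A, proc-E.
Key observation: the order's first zero-slack moment is proc-C ((1, 2, 1) needed, (1, 3, 3) free — a requested resource with nothing to spare).
Step-by-step check:
  pool = (1, 3, 3)
  proc-C needs (1, 2, 1) <= (1, 3, 3) -> finishes; pool += (1, 2, 0) = (2, 5, 3)
  proc-D needs (1, 5, 3) <= (2, 5, 3) -> finishes; pool += (1, 1, 0) = (3, 6, 3)
  proc-F needs (0, 5, 3) <= (3, 6, 3) -> finishes; pool += (3, 0, 0) = (6, 6, 3)
  proc-I needs (6, 5, 1) <= (6, 6, 3) -> finishes; pool += (1, 1, 1) = (7, 7, 4)
  proc-B needs (1, 6, 0) <= (7, 7, 4) -> finishes; pool += (0, 0, 1) = (7, 7, 5)
  proc-A needs (4, 7, 0) <= (7, 7, 5) -> finishes; pool += (0, 0, 1) = (7, 7, 6)
  proc-E needs (4, 0, 4) <= (7, 7, 6) -> finishes; pool += (0, 0, 1) = (7, 7, 7)


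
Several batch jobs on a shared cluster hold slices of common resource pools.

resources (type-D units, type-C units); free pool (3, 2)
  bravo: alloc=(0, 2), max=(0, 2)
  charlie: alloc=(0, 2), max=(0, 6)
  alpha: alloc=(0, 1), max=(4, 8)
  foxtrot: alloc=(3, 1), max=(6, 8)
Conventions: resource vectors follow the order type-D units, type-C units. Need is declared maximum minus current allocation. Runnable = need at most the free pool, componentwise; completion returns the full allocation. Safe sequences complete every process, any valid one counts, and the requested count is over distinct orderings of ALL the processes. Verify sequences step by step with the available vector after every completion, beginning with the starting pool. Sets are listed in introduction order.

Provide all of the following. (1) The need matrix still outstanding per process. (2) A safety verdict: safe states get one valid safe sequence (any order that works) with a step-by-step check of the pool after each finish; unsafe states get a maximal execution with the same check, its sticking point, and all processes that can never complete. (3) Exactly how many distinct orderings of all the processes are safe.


(1) Outstanding need per process (order type-D units, type-C units):
  bravo: (0, 0)
  charlie: (0, 4)
  alpha: (4, 7)
  foxtrot: (3, 7)
(2) The state is UNSAFE.
Key observation: no order helps: past bravo, charlie, the free pool tops out at (3, 6), below what each blocked process needs in type-C units.
A maximal execution: bravo, charlie — then nothing else fits. Walking it through:
  pool = (3, 2)
  bravo: need (0, 0) fits (3, 2); releases (0, 2), pool now (3, 4)
  charlie: need (0, 4) fits (3, 4); releases (0, 2), pool now (3, 6)
  alpha still needs (4, 7) but only (3, 6) is free — short on type-D units and type-C units
  foxtrot still needs (3, 7) but only (3, 6) is free — short on type-C units
Never able to finish: alpha and foxtrot.
(3) Precisely 0 of the possible complete orderings are safe sequences.


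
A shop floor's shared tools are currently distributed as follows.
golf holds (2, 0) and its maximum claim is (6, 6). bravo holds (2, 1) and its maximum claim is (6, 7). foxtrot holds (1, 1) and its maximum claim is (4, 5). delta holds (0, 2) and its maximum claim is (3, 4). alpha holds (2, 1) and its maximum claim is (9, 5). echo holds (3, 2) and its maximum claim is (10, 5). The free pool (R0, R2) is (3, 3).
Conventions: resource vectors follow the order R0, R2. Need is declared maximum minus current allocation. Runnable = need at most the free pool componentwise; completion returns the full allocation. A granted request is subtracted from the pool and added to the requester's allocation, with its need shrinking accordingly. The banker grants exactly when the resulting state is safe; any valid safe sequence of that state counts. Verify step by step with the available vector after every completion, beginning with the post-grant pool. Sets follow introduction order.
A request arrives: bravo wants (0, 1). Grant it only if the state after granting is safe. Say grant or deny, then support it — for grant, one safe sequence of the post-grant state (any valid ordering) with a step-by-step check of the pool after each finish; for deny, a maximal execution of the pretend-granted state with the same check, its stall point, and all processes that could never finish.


GRANT. The post-grant state is safe; one safe sequence: delta, foxtrot, bravo, golf, alpha, echo.
Key observation: after the grant the pool drops to (3, 2), which still lets delta finish first and unwind the rest.
Check on the post-grant state, step by step:
  pool = (3, 2)
  delta needs (3, 2) <= (3, 2) -> finishes; pool += (0, 2) = (3, 4)
  foxtrot needs (3, 4) <= (3, 4) -> finishes; pool += (1, 1) = (4, 5)
  bravo needs (4, 5) <= (4, 5) -> finishes; pool += (2, 2) = (6, 7)
  golf needs (4, 6) <= (6, 7) -> finishes; pool += (2, 0) = (8, 7)
  alpha needs (7, 4) <= (8, 7) -> finishes; pool += (2, 1) = (10, 8)
  echo needs (7, 3) <= (10, 8) -> finishes; pool += (3, 2) = (13, 10)


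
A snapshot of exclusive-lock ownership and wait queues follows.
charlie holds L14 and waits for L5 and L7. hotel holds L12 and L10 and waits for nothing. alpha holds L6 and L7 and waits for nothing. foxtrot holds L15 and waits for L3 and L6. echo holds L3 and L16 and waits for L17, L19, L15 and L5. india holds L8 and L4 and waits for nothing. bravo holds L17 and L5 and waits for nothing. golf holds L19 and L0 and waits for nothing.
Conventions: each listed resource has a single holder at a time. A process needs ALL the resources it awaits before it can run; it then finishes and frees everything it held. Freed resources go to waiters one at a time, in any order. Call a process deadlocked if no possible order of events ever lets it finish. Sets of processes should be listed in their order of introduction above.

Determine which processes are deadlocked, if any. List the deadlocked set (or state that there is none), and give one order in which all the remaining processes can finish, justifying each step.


Deadlocked set: foxtrot and echo.
Key observation: the knot is the closed ring of waits foxtrot -> echo -> foxtrot; no other process is dragged down with it.
A valid finishing order for the others: alpha, bravo, golf, hotel, india, charlie.
Verifying each step:
  run alpha (it waits on nothing); releases L6 and L7
  run bravo (it waits on nothing); releases L17 and L5
  run golf (it waits on nothing); releases L19 and L0
  run hotel (it waits on nothing); releases L12 and L10
  run india (it waits on nothing); releases L8 and L4
  charlie waits on L5 and L7 — all released -> runs and releases L14


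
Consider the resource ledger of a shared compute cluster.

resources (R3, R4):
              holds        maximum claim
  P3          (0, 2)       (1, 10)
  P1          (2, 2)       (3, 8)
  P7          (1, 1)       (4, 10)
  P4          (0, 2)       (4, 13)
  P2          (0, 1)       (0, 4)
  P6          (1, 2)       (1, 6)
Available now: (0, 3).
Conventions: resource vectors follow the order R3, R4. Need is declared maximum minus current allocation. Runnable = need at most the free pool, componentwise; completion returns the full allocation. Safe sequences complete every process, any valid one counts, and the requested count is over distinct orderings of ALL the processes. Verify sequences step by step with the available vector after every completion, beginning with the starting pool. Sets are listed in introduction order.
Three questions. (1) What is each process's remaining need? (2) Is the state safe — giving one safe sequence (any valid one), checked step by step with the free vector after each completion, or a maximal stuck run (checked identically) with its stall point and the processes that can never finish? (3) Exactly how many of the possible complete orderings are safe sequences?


(1) Need matrix, components ordered R3, R4:
  P3: (1, 8)
  P1: (1, 6)
  P7: (3, 9)
  P4: (4, 11)
  P2: (0, 3)
  P6: (0, 4)
(2) The state is SAFE; one workable sequence: P2, P6, P1, P3, P7, P4.
Key observation: the first exact fit in this order is P2 — it needs (0, 3) with (0, 3) free, meeting a requested resource to the last unit.
Check, step by step:
  pool = (0, 3)
  P2 needs (0, 3) <= (0, 3) -> finishes; pool += (0, 1) = (0, 4)
  P6 needs (0, 4) <= (0, 4) -> finishes; pool += (1, 2) = (1, 6)
  P1 needs (1, 6) <= (1, 6) -> finishes; pool += (2, 2) = (3, 8)
  P3 needs (1, 8) <= (3, 8) -> finishes; pool += (0, 2) = (3, 10)
  P7 needs (3, 9) <= (3, 10) -> finishes; pool += (1, 1) = (4, 11)
  P4 needs (4, 11) <= (4, 11) -> finishes; pool += (0, 2) = (4, 13)
(3) The exact count: 1 of the possible complete orderings is a safe sequence.


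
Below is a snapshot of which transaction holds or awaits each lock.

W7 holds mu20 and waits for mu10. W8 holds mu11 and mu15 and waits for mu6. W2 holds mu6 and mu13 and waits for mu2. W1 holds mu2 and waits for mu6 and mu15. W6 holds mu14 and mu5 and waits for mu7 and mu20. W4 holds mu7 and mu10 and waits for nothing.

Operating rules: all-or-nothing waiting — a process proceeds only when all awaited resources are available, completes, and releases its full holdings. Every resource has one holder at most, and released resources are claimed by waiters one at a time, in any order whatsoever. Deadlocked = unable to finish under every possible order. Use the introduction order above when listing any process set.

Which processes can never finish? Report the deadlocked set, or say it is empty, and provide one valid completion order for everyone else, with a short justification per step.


The deadlocked set is W8, W2 and W1.
Key observation: the loop W8 -> W2 -> W1 -> W8 blocks itself forever; no other process is dragged down with it.
One completion order for the rest: W4, W7, W6.
Check, step by step:
  W4: no waits; runs immediately, freeing mu7 and mu10
  W7: everything it awaited (mu10) is free; runs, freeing mu20
  W6: everything it awaited (mu7 and mu20) is free; runs, freeing mu14 and mu5


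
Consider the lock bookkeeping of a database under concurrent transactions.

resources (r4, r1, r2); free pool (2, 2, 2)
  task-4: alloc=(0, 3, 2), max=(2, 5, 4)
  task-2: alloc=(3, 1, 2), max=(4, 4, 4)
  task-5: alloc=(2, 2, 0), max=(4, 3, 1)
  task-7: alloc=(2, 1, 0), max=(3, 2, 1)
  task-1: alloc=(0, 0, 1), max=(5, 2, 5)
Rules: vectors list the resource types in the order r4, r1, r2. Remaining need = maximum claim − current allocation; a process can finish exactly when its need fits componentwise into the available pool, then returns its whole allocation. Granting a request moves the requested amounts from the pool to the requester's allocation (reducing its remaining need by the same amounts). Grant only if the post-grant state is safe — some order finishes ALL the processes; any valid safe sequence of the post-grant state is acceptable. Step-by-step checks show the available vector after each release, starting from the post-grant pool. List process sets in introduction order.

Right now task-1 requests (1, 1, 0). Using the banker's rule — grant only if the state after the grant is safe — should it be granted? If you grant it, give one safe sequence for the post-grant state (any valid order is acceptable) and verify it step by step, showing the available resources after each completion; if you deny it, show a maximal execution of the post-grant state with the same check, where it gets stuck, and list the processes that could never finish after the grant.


GRANT: granting preserves safety; a valid post-grant sequence is task-7, task-5, task-2, task-4, task-1.
Key observation: post-grant, (1, 1, 2) remains, and an order beginning with task-7 completes everyone.
Step-by-step check of the post-grant state:
  pool = (1, 1, 2)
  task-7 needs (1, 1, 1) <= (1, 1, 2) -> finishes; pool += (2, 1, 0) = (3, 2, 2)
  task-5 needs (2, 1, 1) <= (3, 2, 2) -> finishes; pool += (2, 2, 0) = (5, 4, 2)
  task-2 needs (1, 3, 2) <= (5, 4, 2) -> finishes; pool += (3, 1, 2) = (8, 5, 4)
  task-4 needs (2, 2, 2) <= (8, 5, 4) -> finishes; pool += (0, 3, 2) = (8, 8, 6)
  task-1 needs (4, 1, 4) <= (8, 8, 6) -> finishes; pool += (1, 1, 1) = (9, 9, 7)


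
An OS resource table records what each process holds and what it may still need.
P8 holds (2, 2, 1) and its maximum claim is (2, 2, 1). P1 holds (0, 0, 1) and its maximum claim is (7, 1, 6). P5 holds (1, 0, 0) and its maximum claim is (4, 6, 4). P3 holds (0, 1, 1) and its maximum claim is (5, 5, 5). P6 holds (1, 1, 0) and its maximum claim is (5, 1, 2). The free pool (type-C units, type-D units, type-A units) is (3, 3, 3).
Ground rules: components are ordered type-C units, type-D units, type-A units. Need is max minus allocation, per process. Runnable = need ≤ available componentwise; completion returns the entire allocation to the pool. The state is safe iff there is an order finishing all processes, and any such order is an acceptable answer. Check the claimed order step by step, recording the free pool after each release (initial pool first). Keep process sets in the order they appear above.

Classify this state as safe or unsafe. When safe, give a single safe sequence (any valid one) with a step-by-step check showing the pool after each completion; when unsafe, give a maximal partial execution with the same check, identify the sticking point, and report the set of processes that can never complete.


SAFE — a valid safe sequence is P8, P6, P3, P5, P1.
Key observation: reading the order forward, P3 is the first process whose need (5, 4, 4) meets the free pool (6, 6, 4) exactly on a resource it requests.
Check, step by step:
  pool = (3, 3, 3)
  P8: need (0, 0, 0) fits (3, 3, 3); releases (2, 2, 1), pool now (5, 5, 4)
  P6: need (4, 0, 2) fits (5, 5, 4); releases (1, 1, 0), pool now (6, 6, 4)
  P3: need (5, 4, 4) fits (6, 6, 4); releases (0, 1, 1), pool now (6, 7, 5)
  P5: need (3, 6, 4) fits (6, 7, 5); releases (1, 0, 0), pool now (7, 7, 5)
  P1: need (7, 1, 5) fits (7, 7, 5); releases (0, 0, 1), pool now (7, 7, 6)


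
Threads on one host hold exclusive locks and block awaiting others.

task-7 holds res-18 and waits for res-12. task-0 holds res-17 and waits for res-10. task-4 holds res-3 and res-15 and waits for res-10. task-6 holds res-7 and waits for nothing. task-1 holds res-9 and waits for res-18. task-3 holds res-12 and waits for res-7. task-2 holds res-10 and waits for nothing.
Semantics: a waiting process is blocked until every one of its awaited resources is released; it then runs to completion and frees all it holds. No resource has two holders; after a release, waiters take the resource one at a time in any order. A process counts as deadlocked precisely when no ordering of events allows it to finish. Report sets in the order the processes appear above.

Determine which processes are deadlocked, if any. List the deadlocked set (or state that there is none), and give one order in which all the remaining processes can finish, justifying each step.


No process is deadlocked.
Key observation: all waits point, directly or indirectly, at processes that can finish, so nothing is permanently blocked.
The rest can finish in the order task-2, task-0, task-6, task-4, task-3, task-7, task-1.
Verifying each step:
  task-2 waits on nothing -> runs at once and releases res-10
  task-0 waits on res-10 — all released -> runs and releases res-17
  task-6 waits on nothing -> runs at once and releases res-7
  task-4 waits on res-10 — all released -> runs and releases res-3 and res-15
  task-3 waits on res-7 — all released -> runs and releases res-12
  task-7 waits on res-12 — all released -> runs and releases res-18
  task-1 waits on res-18 — all released -> runs and releases res-9


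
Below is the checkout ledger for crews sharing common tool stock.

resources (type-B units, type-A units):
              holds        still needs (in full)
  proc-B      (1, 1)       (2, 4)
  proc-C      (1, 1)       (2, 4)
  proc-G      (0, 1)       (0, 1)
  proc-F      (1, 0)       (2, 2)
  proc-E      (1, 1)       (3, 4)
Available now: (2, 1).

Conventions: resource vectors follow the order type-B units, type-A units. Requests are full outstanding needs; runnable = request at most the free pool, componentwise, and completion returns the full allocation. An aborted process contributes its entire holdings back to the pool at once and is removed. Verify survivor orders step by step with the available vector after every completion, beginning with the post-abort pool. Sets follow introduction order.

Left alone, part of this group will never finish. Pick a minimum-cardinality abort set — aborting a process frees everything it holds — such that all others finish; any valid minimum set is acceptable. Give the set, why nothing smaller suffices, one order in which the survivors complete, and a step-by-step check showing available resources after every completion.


The answer: abort proc-C and proc-E.
Key observation: proc-B was stuck for good until proc-C and proc-E gave back (2, 2); in the order shown it finishes at step 3.
Minimality, checking each single-abort alternative: proc-B alone leaves proc-C blocked (short on type-A units); proc-C alone leaves proc-B blocked (short on type-A units); proc-G alone leaves proc-B blocked (short on type-A units); proc-F alone leaves proc-B blocked (short on type-A units); proc-E alone leaves proc-B blocked (short on type-A units).
One survivor order: proc-G, proc-F, proc-B. Verifying each step (post-abort pool first):
  pool = (4, 3)
  proc-G: need (0, 1) fits (4, 3); releases (0, 1), pool now (4, 4)
  proc-F: need (2, 2) fits (4, 4); releases (1, 0), pool now (5, 4)
  proc-B: need (2, 4) fits (5, 4); releases (1, 1), pool now (6, 5)


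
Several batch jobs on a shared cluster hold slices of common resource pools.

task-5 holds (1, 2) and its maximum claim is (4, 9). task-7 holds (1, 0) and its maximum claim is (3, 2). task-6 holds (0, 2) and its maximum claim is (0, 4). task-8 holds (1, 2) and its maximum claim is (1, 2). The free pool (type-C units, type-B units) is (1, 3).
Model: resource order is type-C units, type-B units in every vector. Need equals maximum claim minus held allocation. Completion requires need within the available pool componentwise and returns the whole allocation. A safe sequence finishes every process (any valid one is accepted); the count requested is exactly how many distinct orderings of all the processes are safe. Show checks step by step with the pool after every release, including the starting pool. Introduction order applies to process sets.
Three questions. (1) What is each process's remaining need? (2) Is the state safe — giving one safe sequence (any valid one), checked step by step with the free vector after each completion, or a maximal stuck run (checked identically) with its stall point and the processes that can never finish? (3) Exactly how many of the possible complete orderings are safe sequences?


(1) Need matrix, components ordered type-C units, type-B units:
  task-5: (3, 7)
  task-7: (2, 2)
  task-6: (0, 2)
  task-8: (0, 0)
(2) SAFE. One safe sequence: task-6, task-8, task-7, task-5.
Key observation: task-7 marks the first exact bind of the order: its need (2, 2) fits the free (2, 7) with zero slack on a requested resource.
Check, step by step:
  pool = (1, 3)
  task-6: need (0, 2) fits (1, 3); releases (0, 2), pool now (1, 5)
  task-8: need (0, 0) fits (1, 5); releases (1, 2), pool now (2, 7)
  task-7: need (2, 2) fits (2, 7); releases (1, 0), pool now (3, 7)
  task-5: need (3, 7) fits (3, 7); releases (1, 2), pool now (4, 9)
(3) Exactly 3 of the possible complete orderings are safe sequences.


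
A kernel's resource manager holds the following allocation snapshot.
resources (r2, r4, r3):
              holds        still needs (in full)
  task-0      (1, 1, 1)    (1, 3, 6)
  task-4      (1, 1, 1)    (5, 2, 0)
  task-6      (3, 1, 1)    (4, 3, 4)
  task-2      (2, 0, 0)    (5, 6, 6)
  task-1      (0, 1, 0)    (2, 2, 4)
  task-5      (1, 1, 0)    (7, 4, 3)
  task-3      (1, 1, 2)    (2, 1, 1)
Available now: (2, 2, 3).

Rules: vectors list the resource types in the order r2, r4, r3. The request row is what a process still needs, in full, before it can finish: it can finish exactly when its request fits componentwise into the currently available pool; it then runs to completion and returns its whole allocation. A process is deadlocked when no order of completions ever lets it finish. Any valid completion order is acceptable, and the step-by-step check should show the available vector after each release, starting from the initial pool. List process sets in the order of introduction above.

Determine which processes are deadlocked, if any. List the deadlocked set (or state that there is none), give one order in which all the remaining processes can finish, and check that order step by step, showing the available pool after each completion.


Deadlocked: task-0, task-4, task-6, task-2 and task-5.
Key observation: after task-3, task-1 the pool peaks at (3, 4, 5), and each blocked process is short somewhere: task-0 on r3; task-4 on r2; task-6 on r2; task-2 on r2, r4, r3; task-5 on r2.
The rest can finish in the order task-3, task-1. Verifying each step:
  pool = (2, 2, 3)
  task-3 needs (2, 1, 1) <= (2, 2, 3) -> finishes; pool += (1, 1, 2) = (3, 3, 5)
  task-1 needs (2, 2, 4) <= (3, 3, 5) -> finishes; pool += (0, 1, 0) = (3, 4, 5)
The stuck group stays short no matter what:
  blocked: task-0 wants (1, 3, 6), pool (3, 4, 5) — not enough r3
  blocked: task-4 wants (5, 2, 0), pool (3, 4, 5) — not enough r2
  blocked: task-6 wants (4, 3, 4), pool (3, 4, 5) — not enough r2
  blocked: task-2 wants (5, 6, 6), pool (3, 4, 5) — not enough r2, r4 and r3
  blocked: task-5 wants (7, 4, 3), pool (3, 4, 5) — not enough r2


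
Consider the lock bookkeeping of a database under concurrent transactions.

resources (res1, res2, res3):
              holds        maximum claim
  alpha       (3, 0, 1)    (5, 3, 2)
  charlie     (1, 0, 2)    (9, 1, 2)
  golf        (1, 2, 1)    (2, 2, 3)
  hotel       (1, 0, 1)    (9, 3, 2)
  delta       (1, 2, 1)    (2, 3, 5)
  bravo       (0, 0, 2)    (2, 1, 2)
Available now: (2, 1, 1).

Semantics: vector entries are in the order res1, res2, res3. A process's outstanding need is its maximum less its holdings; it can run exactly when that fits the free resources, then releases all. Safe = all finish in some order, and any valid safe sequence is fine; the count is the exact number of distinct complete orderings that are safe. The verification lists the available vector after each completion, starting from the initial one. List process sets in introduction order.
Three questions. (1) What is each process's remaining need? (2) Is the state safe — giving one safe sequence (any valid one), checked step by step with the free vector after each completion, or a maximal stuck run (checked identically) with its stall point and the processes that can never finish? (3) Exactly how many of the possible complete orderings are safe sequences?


(1) Remaining need (order res1, res2, res3):
  alpha: (2, 3, 1)
  charlie: (8, 1, 0)
  golf: (1, 0, 2)
  hotel: (8, 3, 1)
  delta: (1, 1, 4)
  bravo: (2, 1, 0)
(2) UNSAFE — no complete ordering exists.
Key observation: once bravo, golf, delta, alpha finish, the pool peaks at (7, 5, 6) — and every remaining process still needs more res1 than that.
The run bravo, golf, delta, alpha cannot be extended any further. Walking it through:
  pool = (2, 1, 1)
  bravo needs (2, 1, 0) <= (2, 1, 1) -> finishes; pool += (0, 0, 2) = (2, 1, 3)
  golf needs (1, 0, 2) <= (2, 1, 3) -> finishes; pool += (1, 2, 1) = (3, 3, 4)
  delta needs (1, 1, 4) <= (3, 3, 4) -> finishes; pool += (1, 2, 1) = (4, 5, 5)
  alpha needs (2, 3, 1) <= (4, 5, 5) -> finishes; pool += (3, 0, 1) = (7, 5, 6)
  charlie still needs (8, 1, 0) but only (7, 5, 6) is free — short on res1
  hotel still needs (8, 3, 1) but only (7, 5, 6) is free — short on res1
Never able to finish: charlie and hotel.
(3) Exactly 0 of the possible complete orderings are safe sequences.


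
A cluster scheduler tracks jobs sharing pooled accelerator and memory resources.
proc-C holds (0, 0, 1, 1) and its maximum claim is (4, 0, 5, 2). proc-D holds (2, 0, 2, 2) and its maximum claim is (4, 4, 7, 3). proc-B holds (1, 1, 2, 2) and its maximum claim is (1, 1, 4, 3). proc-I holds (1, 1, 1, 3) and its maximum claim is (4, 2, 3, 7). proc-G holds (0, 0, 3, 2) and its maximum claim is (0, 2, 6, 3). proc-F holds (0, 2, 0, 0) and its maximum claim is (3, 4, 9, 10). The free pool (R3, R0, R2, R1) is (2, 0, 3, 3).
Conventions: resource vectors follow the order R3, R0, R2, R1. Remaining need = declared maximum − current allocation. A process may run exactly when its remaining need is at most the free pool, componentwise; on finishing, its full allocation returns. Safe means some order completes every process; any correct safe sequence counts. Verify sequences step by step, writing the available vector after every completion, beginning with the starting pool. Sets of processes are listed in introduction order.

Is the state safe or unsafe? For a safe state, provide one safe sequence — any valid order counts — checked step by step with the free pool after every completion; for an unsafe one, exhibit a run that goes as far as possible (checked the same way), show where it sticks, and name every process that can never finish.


The state is SAFE; one workable sequence: proc-B, proc-I, proc-G, proc-F, proc-C, proc-D.
Key observation: proc-I marks the first exact bind of the order: its need (3, 1, 2, 4) fits the free (3, 1, 5, 5) with zero slack on a requested resource.
Walking it through:
  pool = (2, 0, 3, 3)
  proc-B: need (0, 0, 2, 1) fits (2, 0, 3, 3); releases (1, 1, 2, 2), pool now (3, 1, 5, 5)
  proc-I: need (3, 1, 2, 4) fits (3, 1, 5, 5); releases (1, 1, 1, 3), pool now (4, 2, 6, 8)
  proc-G: need (0, 2, 3, 1) fits (4, 2, 6, 8); releases (0, 0, 3, 2), pool now (4, 2, 9, 10)
  proc-F: need (3, 2, 9, 10) fits (4, 2, 9, 10); releases (0, 2, 0, 0), pool now (4, 4, 9, 10)
  proc-C: need (4, 0, 4, 1) fits (4, 4, 9, 10); releases (0, 0, 1, 1), pool now (4, 4, 10, 11)
  proc-D: need (2, 4, 5, 1) fits (4, 4, 10, 11); releases (2, 0, 2, 2), pool now (6, 4, 12, 13)


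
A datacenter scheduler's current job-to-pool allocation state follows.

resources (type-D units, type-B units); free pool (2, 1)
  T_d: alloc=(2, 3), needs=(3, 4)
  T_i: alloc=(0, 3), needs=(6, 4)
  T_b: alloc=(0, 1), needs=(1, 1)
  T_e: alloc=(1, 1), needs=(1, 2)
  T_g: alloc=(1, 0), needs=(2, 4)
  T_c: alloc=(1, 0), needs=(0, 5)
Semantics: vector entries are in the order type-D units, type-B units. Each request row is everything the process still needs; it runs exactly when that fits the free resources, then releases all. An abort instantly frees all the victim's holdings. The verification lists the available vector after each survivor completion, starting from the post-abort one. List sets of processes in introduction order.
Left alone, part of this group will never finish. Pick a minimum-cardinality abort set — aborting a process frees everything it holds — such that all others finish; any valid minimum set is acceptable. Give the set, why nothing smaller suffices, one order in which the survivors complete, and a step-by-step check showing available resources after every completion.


The answer: abort T_i.
Key observation: the deadlocked T_g becomes finishable only because T_i released (0, 3); it completes at step 2 below.
Minimality: the empty abort set fails — the state is deadlocked as it stands.
The survivors complete as T_b, T_g, T_c, T_e, T_d. Step-by-step check (starting from the post-abort pool):
  pool = (2, 4)
  T_b: need (1, 1) fits (2, 4); releases (0, 1), pool now (2, 5)
  T_g: need (2, 4) fits (2, 5); releases (1, 0), pool now (3, 5)
  T_c: need (0, 5) fits (3, 5); releases (1, 0), pool now (4, 5)
  T_e: need (1, 2) fits (4, 5); releases (1, 1), pool now (5, 6)
  T_d: need (3, 4) fits (5, 6); releases (2, 3), pool now (7, 9)
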